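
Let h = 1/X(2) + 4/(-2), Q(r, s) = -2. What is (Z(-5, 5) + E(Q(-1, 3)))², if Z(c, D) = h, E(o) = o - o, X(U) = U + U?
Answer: 49/16 ≈ 3.0625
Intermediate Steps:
X(U) = 2*U
h = -7/4 (h = 1/(2*2) + 4/(-2) = 1/4 + 4*(-½) = 1*(¼) - 2 = ¼ - 2 = -7/4 ≈ -1.7500)
E(o) = 0
Z(c, D) = -7/4
(Z(-5, 5) + E(Q(-1, 3)))² = (-7/4 + 0)² = (-7/4)² = 49/16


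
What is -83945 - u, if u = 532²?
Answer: -366969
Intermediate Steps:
u = 283024
-83945 - u = -83945 - 1*283024 = -83945 - 283024 = -366969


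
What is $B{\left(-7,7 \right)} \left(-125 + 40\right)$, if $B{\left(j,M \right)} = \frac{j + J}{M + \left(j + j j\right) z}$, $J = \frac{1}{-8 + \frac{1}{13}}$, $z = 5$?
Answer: $\frac{62390}{22351} \approx 2.7914$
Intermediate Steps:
$J = - \frac{13}{103}$ ($J = \frac{1}{-8 + \frac{1}{13}} = \frac{1}{- \frac{103}{13}} = - \frac{13}{103} \approx -0.12621$)
$B{\left(j,M \right)} = \frac{- \frac{13}{103} + j}{M + 5 j + 5 j^{2}}$ ($B{\left(j,M \right)} = \frac{j - \frac{13}{103}}{M + \left(j + j j\right) 5} = \frac{- \frac{13}{103} + j}{M + \left(j + j^{2}\right) 5} = \frac{- \frac{13}{103} + j}{M + \left(5 j + 5 j^{2}\right)} = \frac{- \frac{13}{103} + j}{M + 5 j + 5 j^{2}}$)
$B{\left(-7,7 \right)} \left(-125 + 40\right) = \frac{- \frac{13}{103} - 7}{7 + 5 \left(-7\right) + 5 \left(-7\right)^{2}} \left(-125 + 40\right) = \frac{1}{7 - 35 + 5 \cdot 49} \left(- \frac{734}{103}\right) \left(-85\right) = \frac{1}{7 - 35 + 245} \left(- \frac{734}{103}\right) \left(-85\right) = \frac{1}{217} \left(- \frac{734}{103}\right) \left(-85\right) = \left(- \frac{734}{22351}\right) \left(-85\right) = \frac{62390}{22351}$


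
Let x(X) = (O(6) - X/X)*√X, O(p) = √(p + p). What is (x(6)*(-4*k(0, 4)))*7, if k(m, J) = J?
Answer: -672*√2 + 112*√6 ≈ -676.01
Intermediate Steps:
O(p) = √2*√p (O(p) = √(2*p) = √2*√p)
x(X) = √X*(-1 + 2*√3) (x(X) = (√2*√6 - X/X)*√X = (2*√3 - 1*1)*√X = (2*√3 - 1)*√X = (-1 + 2*√3)*√X = √X*(-1 + 2*√3))
(x(6)*(-4*k(0, 4)))*7 = ((√6*(-1 + 2*√3))*(-4*4))*7 = ((√6*(-1 + 2*√3))*(-16))*7 = -16*√6*(-1 + 2*√3)*7 = -112*√6*(-1 + 2*√3)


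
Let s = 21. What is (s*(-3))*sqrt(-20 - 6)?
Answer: -63*I*sqrt(26) ≈ -321.24*I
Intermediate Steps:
(s*(-3))*sqrt(-20 - 6) = (21*(-3))*sqrt(-20 - 6) = -63*I*sqrt(26)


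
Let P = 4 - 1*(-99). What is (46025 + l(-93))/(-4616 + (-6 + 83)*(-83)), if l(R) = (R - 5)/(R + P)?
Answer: -25564/6115 ≈ -4.1805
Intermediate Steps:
P = 103 (P = 4 + 99 = 103)
l(R) = (-5 + R)/(103 + R) (l(R) = (R - 5)/(R + 103) = (-5 + R)/(103 + R))
(46025 + l(-93))/(-4616 + (-6 + 83)*(-83)) = (46025 + (-5 - 93)/(103 - 93))/(-4616 + (-6 + 83)*(-83)) = (46025 - 98/10)/(-4616 + 77*(-83)) = (46025 + (1/10)*(-98))/(-4616 - 6391) = (46025 - 49/5)/(-11007) = (230076/5)*(-1/11007) = -25564/6115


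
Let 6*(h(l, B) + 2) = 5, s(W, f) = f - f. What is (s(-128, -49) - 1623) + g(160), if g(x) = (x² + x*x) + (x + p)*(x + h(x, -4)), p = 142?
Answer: 292634/3 ≈ 97545.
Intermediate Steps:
s(W, f) = 0
h(l, B) = -7/6 (h(l, B) = -2 + (⅙)*5 = -2 + ⅚ = -7/6)
g(x) = 2*x² + (142 + x)*(-7/6 + x) (g(x) = (x² + x*x) + (x + 142)*(x - 7/6) = (x² + x²) + (142 + x)*(-7/6 + x) = 2*x² + (142 + x)*(-7/6 + x))
(s(-128, -49) - 1623) + g(160) = (0 - 1623) + (-497/3 + 3*160² + (845/6)*160) = -1623 + (-497/3 + 3*25600 + 67600/3) = -1623 + (-497/3 + 76800 + 67600/3) = -1623 + 297503/3 = 292634/3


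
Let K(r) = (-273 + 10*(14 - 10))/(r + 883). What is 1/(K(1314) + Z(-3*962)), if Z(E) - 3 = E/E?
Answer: 2197/8555 ≈ 0.25681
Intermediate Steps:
Z(E) = 4 (Z(E) = 3 + E/E = 3 + 1 = 4)
K(r) = -233/(883 + r) (K(r) = (-273 + 10*4)/(883 + r) = (-273 + 40)/(883 + r) = -233/(883 + r))
1/(K(1314) + Z(-3*962)) = 1/(-233/(883 + 1314) + 4) = 1/(-233/2197 + 4) = 1/(8555/2197) = 2197/8555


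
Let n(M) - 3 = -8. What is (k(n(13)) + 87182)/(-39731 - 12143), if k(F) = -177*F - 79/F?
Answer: -220207/129685 ≈ -1.6980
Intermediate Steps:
n(M) = -5 (n(M) = 3 - 8 = -5)
(k(n(13)) + 87182)/(-39731 - 12143) = ((-177*(-5) - 79/(-5)) + 87182)/(-39731 - 12143) = ((885 - 79*(-1/5)) + 87182)/(-51874) = ((885 + 79/5) + 87182)*(-1/51874) = (4504/5 + 87182)*(-1/51874) = (440414/5)*(-1/51874) = -220207/129685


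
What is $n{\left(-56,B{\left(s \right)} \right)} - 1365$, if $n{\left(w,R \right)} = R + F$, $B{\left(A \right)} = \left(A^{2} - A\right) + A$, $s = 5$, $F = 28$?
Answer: $-1312$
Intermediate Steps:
$B{\left(A \right)} = A^{2}$
$n{\left(w,R \right)} = 28 + R$ ($n{\left(w,R \right)} = R + 28 = 28 + R$)
$n{\left(-56,B{\left(s \right)} \right)} - 1365 = \left(28 + 5^{2}\right) - 1365 = \left(28 + 25\right) - 1365 = 53 - 1365 = -1312$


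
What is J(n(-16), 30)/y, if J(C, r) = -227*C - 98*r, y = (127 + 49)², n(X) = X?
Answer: 173/7744 ≈ 0.022340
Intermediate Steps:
y = 30976 (y = 176² = 30976)
J(n(-16), 30)/y = (-227*(-16) - 98*30)/30976 = (3632 - 2940)*(1/30976) = 692*(1/30976) = 173/7744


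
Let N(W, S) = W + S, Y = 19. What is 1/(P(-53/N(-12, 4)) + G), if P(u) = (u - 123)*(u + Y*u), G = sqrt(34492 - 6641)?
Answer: -3947440/60861161369 - 256*sqrt(27851)/60861161369 ≈ -6.5562e-5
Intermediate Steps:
N(W, S) = S + W
G = sqrt(27851) ≈ 166.89
P(u) = 20*u*(-123 + u) (P(u) = (u - 123)*(u + 19*u) = (-123 + u)*(20*u) = 20*u*(-123 + u))
1/(P(-53/N(-12, 4)) + G) = 1/(20*(-53/(4 - 12))*(-123 - 53/(4 - 12)) + sqrt(27851)) = 1/(20*(-53/(-8))*(-123 - 53/(-8)) + sqrt(27851)) = 1/(20*(-53*(-1/8))*(-123 - 53*(-1/8)) + sqrt(27851)) = 1/(20*(53/8)*(-123 + 53/8) + sqrt(27851)) = 1/(20*(53/8)*(-931/8) + sqrt(27851)) = 1/(-246715/16 + sqrt(27851))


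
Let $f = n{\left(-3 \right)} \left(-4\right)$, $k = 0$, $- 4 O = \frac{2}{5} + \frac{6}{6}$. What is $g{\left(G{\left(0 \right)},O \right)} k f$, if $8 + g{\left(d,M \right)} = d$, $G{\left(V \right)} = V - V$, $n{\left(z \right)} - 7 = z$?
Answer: $0$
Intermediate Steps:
$n{\left(z \right)} = 7 + z$
$O = - \frac{7}{20}$ ($O = - \frac{\frac{2}{5} + \frac{6}{6}}{4} = - \frac{2 \cdot \frac{1}{5} + 6 \cdot \frac{1}{6}}{4} = - \frac{\frac{2}{5} + 1}{4} = \left(- \frac{1}{4}\right) \frac{7}{5} = - \frac{7}{20} \approx -0.35$)
$G{\left(V \right)} = 0$
$g{\left(d,M \right)} = -8 + d$
$f = -16$ ($f = \left(7 - 3\right) \left(-4\right) = 4 \left(-4\right) = -16$)
$g{\left(G{\left(0 \right)},O \right)} k f = \left(-8 + 0\right) 0 \left(-16\right) = \left(-8\right) 0 \left(-16\right) = 0 \left(-16\right) = 0$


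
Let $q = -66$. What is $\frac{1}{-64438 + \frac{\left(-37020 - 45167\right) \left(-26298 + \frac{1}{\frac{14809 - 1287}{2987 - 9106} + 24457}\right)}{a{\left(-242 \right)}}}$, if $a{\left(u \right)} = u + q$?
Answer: $- \frac{6584109884}{46627482483254311} \approx -1.4121 \cdot 10^{-7}$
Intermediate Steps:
$a{\left(u \right)} = -66 + u$ ($a{\left(u \right)} = u - 66 = -66 + u$)
$\frac{1}{-64438 + \frac{\left(-37020 - 45167\right) \left(-26298 + \frac{1}{\frac{14809 - 1287}{2987 - 9106} + 24457}\right)}{a{\left(-242 \right)}}} = \frac{1}{-64438 + \frac{\left(-37020 - 45167\right) \left(-26298 + \frac{1}{\frac{14809 - 1287}{2987 - 9106} + 24457}\right)}{-66 - 242}} = \frac{1}{-64438 + \frac{\left(-82187\right) \left(-26298 + \frac{1}{\frac{13522}{-6119} + 24457}\right)}{-308}} = \frac{1}{-64438 + - 82187 \left(-26298 + \frac{1}{13522 \left(- \frac{1}{6119}\right) + 24457}\right) \left(- \frac{1}{308}\right)} = \frac{1}{-64438 + - 82187 \left(-26298 + \frac{1}{- \frac{13522}{6119} + 24457}\right) \left(- \frac{1}{308}\right)} = \frac{1}{-64438 + - 82187 \left(-26298 + \frac{1}{\frac{149638861}{6119}}\right) \left(- \frac{1}{308}\right)} = \frac{1}{-64438 + - 82187 \left(-26298 + \frac{6119}{149638861}\right) \left(- \frac{1}{308}\right)} = \frac{1}{-64438 + \left(-82187\right) \left(- \frac{3935202760459}{149638861}\right) \left(- \frac{1}{308}\right)} = \frac{1}{-64438 + \frac{323422509273843833}{149638861} \left(- \frac{1}{308}\right)} = \frac{1}{-64438 - \frac{46203215610549119}{6584109884}} = \frac{1}{- \frac{46627482483254311}{6584109884}} = - \frac{6584109884}{46627482483254311}$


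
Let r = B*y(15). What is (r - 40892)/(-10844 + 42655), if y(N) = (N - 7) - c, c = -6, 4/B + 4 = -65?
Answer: -2821604/2194959 ≈ -1.2855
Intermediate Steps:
B = -4/69 (B = 4/(-4 - 65) = 4/(-69) = 4*(-1/69) = -4/69 ≈ -0.057971)
y(N) = -1 + N (y(N) = (N - 7) - 1*(-6) = (-7 + N) + 6 = -1 + N)
r = -56/69 (r = -4*(-1 + 15)/69 = -4/69*14 = -56/69 ≈ -0.81159)
(r - 40892)/(-10844 + 42655) = (-56/69 - 40892)/(-10844 + 42655) = -2821604/69/31811 = -2821604/69*1/31811 = -2821604/2194959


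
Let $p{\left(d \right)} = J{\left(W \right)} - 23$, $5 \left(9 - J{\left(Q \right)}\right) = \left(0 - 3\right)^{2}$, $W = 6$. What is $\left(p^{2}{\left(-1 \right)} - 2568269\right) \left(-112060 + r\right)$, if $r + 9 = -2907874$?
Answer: $\frac{193881802252412}{25} \approx 7.7553 \cdot 10^{12}$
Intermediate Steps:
$J{\left(Q \right)} = \frac{36}{5}$ ($J{\left(Q \right)} = 9 - \frac{\left(0 - 3\right)^{2}}{5} = 9 - \frac{\left(-3\right)^{2}}{5} = 9 - \frac{9}{5} = \frac{36}{5}$)
$p{\left(d \right)} = - \frac{79}{5}$ ($p{\left(d \right)} = \frac{36}{5} - 23 = - \frac{79}{5}$)
$r = -2907883$ ($r = -9 - 2907874 = -2907883$)
$\left(p^{2}{\left(-1 \right)} - 2568269\right) \left(-112060 + r\right) = \left(\left(- \frac{79}{5}\right)^{2} - 2568269\right) \left(-112060 - 2907883\right) = \left(\frac{6241}{25} - 2568269\right) \left(-3019943\right) = \left(- \frac{64200484}{25}\right) \left(-3019943\right) = \frac{193881802252412}{25}$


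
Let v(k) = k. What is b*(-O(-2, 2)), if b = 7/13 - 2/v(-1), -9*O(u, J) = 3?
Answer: 11/13 ≈ 0.84615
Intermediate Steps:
O(u, J) = -⅓ (O(u, J) = -⅑*3 = -⅓)
b = 33/13 (b = 7/13 - 2/(-1) = 7*(1/13) - 2*(-1) = 7/13 + 2 = 33/13 ≈ 2.5385)
b*(-O(-2, 2)) = 33*(-1*(-⅓))/13 = (33/13)*(⅓) = 11/13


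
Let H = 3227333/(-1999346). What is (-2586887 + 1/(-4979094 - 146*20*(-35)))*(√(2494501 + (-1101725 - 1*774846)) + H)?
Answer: 40715948213573663007/9750598511324 - 12615973688979*√617930/4876894 ≈ -2.0293e+9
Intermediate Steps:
H = -3227333/1999346 (H = 3227333*(-1/1999346) = -3227333/1999346 ≈ -1.6142)
(-2586887 + 1/(-4979094 - 146*20*(-35)))*(√(2494501 + (-1101725 - 1*774846)) + H) = (-2586887 + 1/(-4979094 - 146*20*(-35)))*(√(2494501 + (-1101725 - 1*774846)) - 3227333/1999346) = (-2586887 + 1/(-4979094 - 2920*(-35)))*(√(2494501 + (-1101725 - 774846)) - 3227333/1999346) = (-2586887 + 1/(-4979094 + 102200))*(√(2494501 - 1876571) - 3227333/1999346) = (-2586887 + 1/(-4876894))*(√617930 - 3227333/1999346) = (-2586887 - 1/4876894)*(-3227333/1999346 + √617930) = -12615973688979*(-3227333/1999346 + √617930)/4876894 = 40715948213573663007/9750598511324 - 12615973688979*√617930/4876894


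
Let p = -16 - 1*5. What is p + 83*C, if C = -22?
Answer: -1847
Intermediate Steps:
p = -21 (p = -16 - 5 = -21)
p + 83*C = -21 + 83*(-22) = -21 - 1826 = -1847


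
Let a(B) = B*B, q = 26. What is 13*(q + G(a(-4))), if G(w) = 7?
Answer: 429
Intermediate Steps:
a(B) = B**2
13*(q + G(a(-4))) = 13*(26 + 7) = 13*33 = 429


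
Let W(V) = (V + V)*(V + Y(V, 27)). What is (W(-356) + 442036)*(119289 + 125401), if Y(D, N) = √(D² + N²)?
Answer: 170183852520 - 174219280*√127465 ≈ 1.0798e+11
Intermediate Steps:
W(V) = 2*V*(V + √(729 + V²)) (W(V) = (V + V)*(V + √(V² + 27²)) = (2*V)*(V + √(V² + 729)) = (2*V)*(V + √(729 + V²)) = 2*V*(V + √(729 + V²)))
(W(-356) + 442036)*(119289 + 125401) = (2*(-356)*(-356 + √(729 + (-356)²)) + 442036)*(119289 + 125401) = (2*(-356)*(-356 + √(729 + 126736)) + 442036)*244690 = (2*(-356)*(-356 + √127465) + 442036)*244690 = ((253472 - 712*√127465) + 442036)*244690 = (695508 - 712*√127465)*244690 = 170183852520 - 174219280*√127465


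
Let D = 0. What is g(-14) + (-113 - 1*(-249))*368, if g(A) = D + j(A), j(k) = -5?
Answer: 50043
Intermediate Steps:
g(A) = -5 (g(A) = 0 - 5 = -5)
g(-14) + (-113 - 1*(-249))*368 = -5 + (-113 - 1*(-249))*368 = -5 + (-113 + 249)*368 = -5 + 136*368 = -5 + 50048 = 50043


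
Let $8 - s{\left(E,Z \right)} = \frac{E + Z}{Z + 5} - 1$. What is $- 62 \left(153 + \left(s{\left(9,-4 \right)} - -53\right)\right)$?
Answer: $-13020$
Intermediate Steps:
$s{\left(E,Z \right)} = 9 - \frac{E + Z}{5 + Z}$ ($s{\left(E,Z \right)} = 8 - \left(\frac{E + Z}{Z + 5} - 1\right) = 8 - \left(\frac{E + Z}{5 + Z} - 1\right) = 8 - \left(-1 + \frac{E + Z}{5 + Z}\right) = 9 - \frac{E + Z}{5 + Z}$)
$- 62 \left(153 + \left(s{\left(9,-4 \right)} - -53\right)\right) = - 62 \left(153 + \left(\frac{45 - 9 + 8 \left(-4\right)}{5 - 4} - -53\right)\right) = - 62 \left(153 + \left(\frac{45 - 9 - 32}{1} + 53\right)\right) = - 62 \left(153 + \left(1 \cdot 4 + 53\right)\right) = - 62 \left(153 + \left(4 + 53\right)\right) = - 62 \left(153 + 57\right) = \left(-62\right) 210 = -13020$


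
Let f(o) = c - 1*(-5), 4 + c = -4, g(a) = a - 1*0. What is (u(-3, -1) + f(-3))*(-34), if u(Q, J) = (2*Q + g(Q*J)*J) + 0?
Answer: 408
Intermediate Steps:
g(a) = a (g(a) = a + 0 = a)
c = -8 (c = -4 - 4 = -8)
u(Q, J) = 2*Q + Q*J² (u(Q, J) = (2*Q + (Q*J)*J) + 0 = (2*Q + (J*Q)*J) + 0 = (2*Q + Q*J²) + 0 = 2*Q + Q*J²)
f(o) = -3 (f(o) = -8 - 1*(-5) = -8 + 5 = -3)
(u(-3, -1) + f(-3))*(-34) = (-3*(2 + (-1)²) - 3)*(-34) = (-3*(2 + 1) - 3)*(-34) = (-3*3 - 3)*(-34) = (-9 - 3)*(-34) = -12*(-34) = 408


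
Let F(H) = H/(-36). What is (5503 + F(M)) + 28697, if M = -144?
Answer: 34204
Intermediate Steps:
F(H) = -H/36 (F(H) = H*(-1/36) = -H/36)
(5503 + F(M)) + 28697 = (5503 - 1/36*(-144)) + 28697 = (5503 + 4) + 28697 = 5507 + 28697 = 34204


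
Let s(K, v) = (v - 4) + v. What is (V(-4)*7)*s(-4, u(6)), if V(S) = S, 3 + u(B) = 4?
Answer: 56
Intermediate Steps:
u(B) = 1 (u(B) = -3 + 4 = 1)
s(K, v) = -4 + 2*v (s(K, v) = (-4 + v) + v = -4 + 2*v)
(V(-4)*7)*s(-4, u(6)) = (-4*7)*(-4 + 2*1) = -28*(-4 + 2) = -28*(-2) = 56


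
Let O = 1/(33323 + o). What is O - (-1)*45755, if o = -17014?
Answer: 746218296/16309 ≈ 45755.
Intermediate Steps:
O = 1/16309 (O = 1/(33323 - 17014) = 1/16309 ≈ 6.1316e-5)
O - (-1)*45755 = 1/16309 - (-1)*45755 = 1/16309 - 1*(-45755) = 1/16309 + 45755 = 746218296/16309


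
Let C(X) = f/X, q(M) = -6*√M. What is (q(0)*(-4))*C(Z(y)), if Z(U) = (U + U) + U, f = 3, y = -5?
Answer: 0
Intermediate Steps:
Z(U) = 3*U (Z(U) = 2*U + U = 3*U)
C(X) = 3/X
(q(0)*(-4))*C(Z(y)) = (-6*√0*(-4))*(3/((3*(-5)))) = (-6*0*(-4))*(3/(-15)) = (0*(-4))*(3*(-1/15)) = 0*(-⅕) = 0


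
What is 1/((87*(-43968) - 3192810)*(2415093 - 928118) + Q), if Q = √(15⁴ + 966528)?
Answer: -3478543070450/36300785678927140989268449 - √113017/36300785678927140989268449 ≈ -9.5826e-14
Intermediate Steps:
Q = 3*√113017 (Q = √(50625 + 966528) = √1017153 = 3*√113017 ≈ 1008.5)
1/((87*(-43968) - 3192810)*(2415093 - 928118) + Q) = 1/((87*(-43968) - 3192810)*(2415093 - 928118) + 3*√113017) = 1/((-3825216 - 3192810)*1486975 + 3*√113017) = 1/(-7018026*1486975 + 3*√113017) = 1/(-10435629211350 + 3*√113017)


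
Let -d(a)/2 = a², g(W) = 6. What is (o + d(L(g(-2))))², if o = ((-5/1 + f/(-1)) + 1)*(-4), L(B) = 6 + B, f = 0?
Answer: 73984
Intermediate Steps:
d(a) = -2*a²
o = 16 (o = ((-5/1 + 0/(-1)) + 1)*(-4) = ((-5*1 + 0*(-1)) + 1)*(-4) = ((-5 + 0) + 1)*(-4) = (-5 + 1)*(-4) = -4*(-4) = 16)
(o + d(L(g(-2))))² = (16 - 2*(6 + 6)²)² = (16 - 2*12²)² = (16 - 2*144)² = (16 - 288)² = (-272)² = 73984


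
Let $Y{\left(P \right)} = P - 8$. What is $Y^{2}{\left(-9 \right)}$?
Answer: $289$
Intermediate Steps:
$Y{\left(P \right)} = -8 + P$ ($Y{\left(P \right)} = P - 8 = -8 + P$)
$Y^{2}{\left(-9 \right)} = \left(-8 - 9\right)^{2} = \left(-17\right)^{2} = 289$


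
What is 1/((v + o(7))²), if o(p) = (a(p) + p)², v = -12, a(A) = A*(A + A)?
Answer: 1/121286169 ≈ 8.2450e-9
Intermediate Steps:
a(A) = 2*A² (a(A) = A*(2*A) = 2*A²)
o(p) = (p + 2*p²)² (o(p) = (2*p² + p)² = (p + 2*p²)²)
1/((v + o(7))²) = 1/((-12 + 7²*(1 + 2*7)²)²) = 1/((-12 + 49*(1 + 14)²)²) = 1/((-12 + 49*15²)²) = 1/((-12 + 49*225)²) = 1/((-12 + 11025)²) = 1/(11013²) = 1/121286169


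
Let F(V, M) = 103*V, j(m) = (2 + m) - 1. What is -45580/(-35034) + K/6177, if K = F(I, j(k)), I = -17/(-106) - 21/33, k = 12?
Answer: 54380308825/42054708498 ≈ 1.2931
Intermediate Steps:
j(m) = 1 + m
I = -555/1166 (I = -17*(-1/106) - 21*1/33 = 17/106 - 7/11 = -555/1166 ≈ -0.47599)
K = -57165/1166 (K = 103*(-555/1166) = -57165/1166 ≈ -49.027)
-45580/(-35034) + K/6177 = -45580/(-35034) - 57165/1166/6177 = -45580*(-1/35034) - 57165/1166*1/6177 = 22790/17517 - 19055/2400794 = 54380308825/42054708498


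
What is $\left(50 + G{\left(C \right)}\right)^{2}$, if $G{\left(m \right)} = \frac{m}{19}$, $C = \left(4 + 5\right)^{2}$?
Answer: $\frac{1062961}{361} \approx 2944.5$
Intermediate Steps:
$C = 81$ ($C = 9^{2} = 81$)
$G{\left(m \right)} = \frac{m}{19}$ ($G{\left(m \right)} = m \frac{1}{19} = \frac{m}{19}$)
$\left(50 + G{\left(C \right)}\right)^{2} = \left(50 + \frac{1}{19} \cdot 81\right)^{2} = \left(50 + \frac{81}{19}\right)^{2} = \left(\frac{1031}{19}\right)^{2} = \frac{1062961}{361}$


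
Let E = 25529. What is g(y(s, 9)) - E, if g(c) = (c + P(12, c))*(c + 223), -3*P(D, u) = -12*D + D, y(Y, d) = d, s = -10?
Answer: -13233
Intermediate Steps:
P(D, u) = 11*D/3 (P(D, u) = -(-12*D + D)/3 = -(-11)*D/3 = 11*D/3)
g(c) = (44 + c)*(223 + c) (g(c) = (c + (11/3)*12)*(c + 223) = (c + 44)*(223 + c) = (44 + c)*(223 + c))
g(y(s, 9)) - E = (9812 + 9² + 267*9) - 1*25529 = (9812 + 81 + 2403) - 25529 = 12296 - 25529 = -13233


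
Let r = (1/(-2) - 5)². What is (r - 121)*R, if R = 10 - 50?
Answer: 3630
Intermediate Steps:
R = -40
r = 121/4 (r = (-½ - 5)² = (-11/2)² = 121/4 ≈ 30.250)
(r - 121)*R = (121/4 - 121)*(-40) = -363/4*(-40) = 3630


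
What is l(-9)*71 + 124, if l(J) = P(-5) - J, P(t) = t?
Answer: 408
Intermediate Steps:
l(J) = -5 - J
l(-9)*71 + 124 = (-5 - 1*(-9))*71 + 124 = (-5 + 9)*71 + 124 = 4*71 + 124 = 284 + 124 = 408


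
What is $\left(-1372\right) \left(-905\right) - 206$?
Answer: $1241454$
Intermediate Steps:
$\left(-1372\right) \left(-905\right) - 206 = 1241660 - 206 = 1241454$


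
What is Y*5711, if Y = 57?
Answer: 325527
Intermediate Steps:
Y*5711 = 57*5711 = 325527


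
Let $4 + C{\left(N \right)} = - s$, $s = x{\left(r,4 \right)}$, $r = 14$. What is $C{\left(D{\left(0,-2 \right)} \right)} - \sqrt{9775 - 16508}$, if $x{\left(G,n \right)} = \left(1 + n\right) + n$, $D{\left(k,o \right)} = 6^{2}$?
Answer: $-13 - i \sqrt{6733} \approx -13.0 - 82.055 i$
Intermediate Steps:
$D{\left(k,o \right)} = 36$
$x{\left(G,n \right)} = 1 + 2 n$
$s = 9$ ($s = 1 + 2 \cdot 4 = 1 + 8 = 9$)
$C{\left(N \right)} = -13$ ($C{\left(N \right)} = -4 - 9 = -13$)
$C{\left(D{\left(0,-2 \right)} \right)} - \sqrt{9775 - 16508} = -13 - \sqrt{9775 - 16508} = -13 - \sqrt{-6733} = -13 - i \sqrt{6733}$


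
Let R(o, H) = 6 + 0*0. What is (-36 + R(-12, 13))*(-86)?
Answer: 2580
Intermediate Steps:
R(o, H) = 6 (R(o, H) = 6 + 0 = 6)
(-36 + R(-12, 13))*(-86) = (-36 + 6)*(-86) = -30*(-86) = 2580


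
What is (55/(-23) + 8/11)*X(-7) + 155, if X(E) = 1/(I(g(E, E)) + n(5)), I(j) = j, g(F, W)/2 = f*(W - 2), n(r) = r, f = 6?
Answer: 4039566/26059 ≈ 155.02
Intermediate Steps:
g(F, W) = -24 + 12*W (g(F, W) = 2*(6*(W - 2)) = 2*(6*(-2 + W)) = 2*(-12 + 6*W) = -24 + 12*W)
X(E) = 1/(-19 + 12*E) (X(E) = 1/((-24 + 12*E) + 5) = 1/(-19 + 12*E))
(55/(-23) + 8/11)*X(-7) + 155 = (55/(-23) + 8/11)/(-19 + 12*(-7)) + 155 = (55*(-1/23) + 8*(1/11))/(-19 - 84) + 155 = (-55/23 + 8/11)/(-103) + 155 = -421/253*(-1/103) + 155 = 421/26059 + 155 = 4039566/26059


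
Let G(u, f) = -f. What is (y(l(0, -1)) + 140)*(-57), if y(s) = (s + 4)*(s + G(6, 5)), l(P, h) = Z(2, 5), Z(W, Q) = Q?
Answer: -7980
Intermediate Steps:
l(P, h) = 5
y(s) = (-5 + s)*(4 + s) (y(s) = (s + 4)*(s - 1*5) = (4 + s)*(s - 5) = (4 + s)*(-5 + s) = (-5 + s)*(4 + s))
(y(l(0, -1)) + 140)*(-57) = ((-20 + 5**2 - 1*5) + 140)*(-57) = ((-20 + 25 - 5) + 140)*(-57) = (0 + 140)*(-57) = 140*(-57) = -7980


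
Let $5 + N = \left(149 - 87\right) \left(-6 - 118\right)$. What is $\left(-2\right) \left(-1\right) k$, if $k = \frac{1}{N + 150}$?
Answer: $- \frac{2}{7543} \approx -0.00026515$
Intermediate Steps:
$N = -7693$ ($N = -5 + \left(149 - 87\right) \left(-6 - 118\right) = -5 + \left(149 - 87\right) \left(-124\right) = -5 + 62 \left(-124\right) = -5 - 7688 = -7693$)
$k = - \frac{1}{7543}$ ($k = \frac{1}{-7693 + 150} = \frac{1}{-7543} = - \frac{1}{7543} \approx -0.00013257$)
$\left(-2\right) \left(-1\right) k = \left(-2\right) \left(-1\right) \left(- \frac{1}{7543}\right) = 2 \left(- \frac{1}{7543}\right) = - \frac{2}{7543}$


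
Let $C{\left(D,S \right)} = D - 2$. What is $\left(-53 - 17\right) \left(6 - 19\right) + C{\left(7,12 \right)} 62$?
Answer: $1220$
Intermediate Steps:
$C{\left(D,S \right)} = -2 + D$
$\left(-53 - 17\right) \left(6 - 19\right) + C{\left(7,12 \right)} 62 = \left(-53 - 17\right) \left(6 - 19\right) + \left(-2 + 7\right) 62 = \left(-70\right) \left(-13\right) + 5 \cdot 62 = 910 + 310 = 1220$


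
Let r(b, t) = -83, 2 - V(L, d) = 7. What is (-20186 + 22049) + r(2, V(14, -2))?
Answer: 1780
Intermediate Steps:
V(L, d) = -5 (V(L, d) = 2 - 1*7 = 2 - 7 = -5)
(-20186 + 22049) + r(2, V(14, -2)) = (-20186 + 22049) - 83 = 1863 - 83 = 1780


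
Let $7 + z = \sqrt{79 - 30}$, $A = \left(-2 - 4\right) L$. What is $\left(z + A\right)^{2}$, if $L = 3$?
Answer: $324$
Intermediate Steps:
$A = -18$ ($A = \left(-2 - 4\right) 3 = \left(-6\right) 3 = -18$)
$z = 0$ ($z = -7 + \sqrt{79 - 30} = -7 + \sqrt{49} = -7 + 7 = 0$)
$\left(z + A\right)^{2} = \left(0 - 18\right)^{2} = \left(-18\right)^{2} = 324$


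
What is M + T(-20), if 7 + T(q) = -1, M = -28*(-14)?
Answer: 384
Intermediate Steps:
M = 392
T(q) = -8 (T(q) = -7 - 1 = -8)
M + T(-20) = 392 - 8 = 384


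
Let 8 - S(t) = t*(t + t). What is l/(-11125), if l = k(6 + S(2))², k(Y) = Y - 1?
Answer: -1/445 ≈ -0.0022472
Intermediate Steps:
S(t) = 8 - 2*t² (S(t) = 8 - t*(t + t) = 8 - t*2*t = 8 - 2*t²)
k(Y) = -1 + Y
l = 25 (l = (-1 + (6 + (8 - 2*2²)))² = (-1 + (6 + (8 - 2*4)))² = (-1 + (6 + (8 - 8)))² = (-1 + (6 + 0))² = (-1 + 6)² = 5² = 25)
l/(-11125) = 25/(-11125) = 25*(-1/11125) = -1/445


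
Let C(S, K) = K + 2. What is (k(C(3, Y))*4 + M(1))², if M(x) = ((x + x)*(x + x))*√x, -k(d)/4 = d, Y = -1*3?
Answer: 400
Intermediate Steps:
Y = -3
C(S, K) = 2 + K
k(d) = -4*d
M(x) = 4*x^(5/2) (M(x) = ((2*x)*(2*x))*√x = (4*x²)*√x = 4*x^(5/2))
(k(C(3, Y))*4 + M(1))² = (-4*(2 - 3)*4 + 4*1^(5/2))² = (-4*(-1)*4 + 4*1)² = (4*4 + 4)² = (16 + 4)² = 20² = 400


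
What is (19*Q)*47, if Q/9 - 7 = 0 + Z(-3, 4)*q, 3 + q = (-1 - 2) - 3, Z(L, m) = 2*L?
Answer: 490257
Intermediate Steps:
q = -9 (q = -3 + ((-1 - 2) - 3) = -3 + (-3 - 3) = -3 - 6 = -9)
Q = 549 (Q = 63 + 9*(0 + (2*(-3))*(-9)) = 63 + 9*(0 - 6*(-9)) = 63 + 9*(0 + 54) = 63 + 9*54 = 63 + 486 = 549)
(19*Q)*47 = (19*549)*47 = 10431*47 = 490257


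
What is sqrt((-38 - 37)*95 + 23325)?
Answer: 90*sqrt(2) ≈ 127.28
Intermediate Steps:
sqrt((-38 - 37)*95 + 23325) = sqrt(-75*95 + 23325) = sqrt(-7125 + 23325) = sqrt(16200) = 90*sqrt(2)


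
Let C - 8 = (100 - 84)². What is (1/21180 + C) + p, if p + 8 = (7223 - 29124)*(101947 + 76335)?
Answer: -82698450034679/21180 ≈ -3.9046e+9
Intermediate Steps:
p = -3904554090 (p = -8 + (7223 - 29124)*(101947 + 76335) = -8 - 21901*178282 = -8 - 3904554082 = -3904554090)
C = 264 (C = 8 + (100 - 84)² = 8 + 16² = 8 + 256 = 264)
(1/21180 + C) + p = (1/21180 + 264) - 3904554090 = 5591521/21180 - 3904554090 = -82698450034679/21180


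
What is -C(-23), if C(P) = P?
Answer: 23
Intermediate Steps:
-C(-23) = -1*(-23) = 23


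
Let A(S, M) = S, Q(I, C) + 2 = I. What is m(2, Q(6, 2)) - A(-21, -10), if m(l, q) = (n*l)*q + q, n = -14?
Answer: -87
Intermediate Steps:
Q(I, C) = -2 + I
m(l, q) = q - 14*l*q (m(l, q) = (-14*l)*q + q = -14*l*q + q = q - 14*l*q)
m(2, Q(6, 2)) - A(-21, -10) = (-2 + 6)*(1 - 14*2) - 1*(-21) = 4*(1 - 28) + 21 = 4*(-27) + 21 = -108 + 21 = -87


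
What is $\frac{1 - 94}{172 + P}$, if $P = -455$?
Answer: $\frac{93}{283} \approx 0.32862$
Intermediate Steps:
$\frac{1 - 94}{172 + P} = \frac{1 - 94}{172 - 455} = - \frac{93}{-283} = \left(-93\right) \left(- \frac{1}{283}\right) = \frac{93}{283}$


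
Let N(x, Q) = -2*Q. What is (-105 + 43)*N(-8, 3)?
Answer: 372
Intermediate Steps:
(-105 + 43)*N(-8, 3) = (-105 + 43)*(-2*3) = -62*(-6) = 372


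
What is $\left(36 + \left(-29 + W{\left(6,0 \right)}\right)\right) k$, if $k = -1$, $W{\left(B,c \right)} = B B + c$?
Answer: $-43$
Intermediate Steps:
$W{\left(B,c \right)} = c + B^{2}$ ($W{\left(B,c \right)} = B^{2} + c = c + B^{2}$)
$\left(36 + \left(-29 + W{\left(6,0 \right)}\right)\right) k = \left(36 - \left(29 - 6^{2}\right)\right) \left(-1\right) = \left(36 + \left(-29 + \left(0 + 36\right)\right)\right) \left(-1\right) = \left(36 + \left(-29 + 36\right)\right) \left(-1\right) = \left(36 + 7\right) \left(-1\right) = 43 \left(-1\right) = -43$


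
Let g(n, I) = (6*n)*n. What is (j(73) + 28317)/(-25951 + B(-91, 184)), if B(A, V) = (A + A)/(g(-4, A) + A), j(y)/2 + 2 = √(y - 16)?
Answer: -141565/129937 - 10*√57/129937 ≈ -1.0901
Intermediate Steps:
j(y) = -4 + 2*√(-16 + y) (j(y) = -4 + 2*√(y - 16) = -4 + 2*√(-16 + y))
g(n, I) = 6*n²
B(A, V) = 2*A/(96 + A) (B(A, V) = (A + A)/(6*(-4)² + A) = (2*A)/(6*16 + A) = (2*A)/(96 + A) = 2*A/(96 + A))
(j(73) + 28317)/(-25951 + B(-91, 184)) = ((-4 + 2*√(-16 + 73)) + 28317)/(-25951 + 2*(-91)/(96 - 91)) = ((-4 + 2*√57) + 28317)/(-25951 + 2*(-91)/5) = (28313 + 2*√57)/(-25951 + 2*(-91)*(⅕)) = (28313 + 2*√57)/(-25951 - 182/5) = (28313 + 2*√57)/(-129937/5) = (28313 + 2*√57)*(-5/129937) = -141565/129937 - 10*√57/129937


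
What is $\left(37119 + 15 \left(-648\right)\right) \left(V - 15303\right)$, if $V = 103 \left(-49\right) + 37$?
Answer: $-556555887$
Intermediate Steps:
$V = -5010$ ($V = -5047 + 37 = -5010$)
$\left(37119 + 15 \left(-648\right)\right) \left(V - 15303\right) = \left(37119 + 15 \left(-648\right)\right) \left(-5010 - 15303\right) = \left(37119 - 9720\right) \left(-20313\right) = 27399 \left(-20313\right) = -556555887$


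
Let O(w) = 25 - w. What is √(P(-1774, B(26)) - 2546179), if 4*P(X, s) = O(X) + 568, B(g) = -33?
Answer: I*√10182349/2 ≈ 1595.5*I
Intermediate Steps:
P(X, s) = 593/4 - X/4 (P(X, s) = ((25 - X) + 568)/4 = (593 - X)/4 = 593/4 - X/4)
√(P(-1774, B(26)) - 2546179) = √((593/4 - ¼*(-1774)) - 2546179) = √((593/4 + 887/2) - 2546179) = √(2367/4 - 2546179) = √(-10182349/4) = I*√10182349/2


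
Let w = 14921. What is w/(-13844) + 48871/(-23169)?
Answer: -1022274773/320751636 ≈ -3.1871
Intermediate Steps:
w/(-13844) + 48871/(-23169) = 14921/(-13844) + 48871/(-23169) = 14921*(-1/13844) + 48871*(-1/23169) = -14921/13844 - 48871/23169 = -1022274773/320751636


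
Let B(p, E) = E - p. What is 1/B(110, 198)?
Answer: 1/88 ≈ 0.011364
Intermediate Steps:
1/B(110, 198) = 1/(198 - 1*110) = 1/(198 - 110) = 1/88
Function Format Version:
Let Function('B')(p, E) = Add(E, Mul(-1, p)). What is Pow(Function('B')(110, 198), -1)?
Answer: Rational(1, 88) ≈ 0.011364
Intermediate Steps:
Pow(Function('B')(110, 198), -1) = Pow(Add(198, Mul(-1, 110)), -1) = Pow(Add(198, -110), -1) = Pow(88, -1) = Rational(1, 88)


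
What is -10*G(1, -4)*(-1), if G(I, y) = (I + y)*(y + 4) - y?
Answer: 40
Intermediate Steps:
G(I, y) = -y + (4 + y)*(I + y) (G(I, y) = (I + y)*(4 + y) - y = (4 + y)*(I + y) - y = -y + (4 + y)*(I + y))
-10*G(1, -4)*(-1) = -10*((-4)² + 3*(-4) + 4*1 + 1*(-4))*(-1) = -10*(16 - 12 + 4 - 4)*(-1) = -10*4*(-1) = -40*(-1) = 40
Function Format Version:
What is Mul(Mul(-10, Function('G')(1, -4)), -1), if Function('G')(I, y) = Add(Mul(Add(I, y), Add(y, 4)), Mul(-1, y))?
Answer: 40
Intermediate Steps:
Function('G')(I, y) = Add(Mul(-1, y), Mul(Add(4, y), Add(I, y))) (Function('G')(I, y) = Add(Mul(Add(I, y), Add(4, y)), Mul(-1, y)) = Add(Mul(Add(4, y), Add(I, y)), Mul(-1, y)) = Add(Mul(-1, y), Mul(Add(4, y), Add(I, y))))
Mul(Mul(-10, Function('G')(1, -4)), -1) = Mul(Mul(-10, Add(Pow(-4, 2), Mul(3, -4), Mul(4, 1), Mul(1, -4))), -1) = Mul(Mul(-10, Add(16, -12, 4, -4)), -1) = Mul(Mul(-10, 4), -1) = Mul(-40, -1) = 40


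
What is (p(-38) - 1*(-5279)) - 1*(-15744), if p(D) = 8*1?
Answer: 21031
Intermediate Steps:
p(D) = 8
(p(-38) - 1*(-5279)) - 1*(-15744) = (8 - 1*(-5279)) - 1*(-15744) = (8 + 5279) + 15744 = 5287 + 15744 = 21031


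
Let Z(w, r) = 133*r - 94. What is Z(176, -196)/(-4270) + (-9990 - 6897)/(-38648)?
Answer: 541608233/82513480 ≈ 6.5639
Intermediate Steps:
Z(w, r) = -94 + 133*r
Z(176, -196)/(-4270) + (-9990 - 6897)/(-38648) = (-94 + 133*(-196))/(-4270) + (-9990 - 6897)/(-38648) = (-94 - 26068)*(-1/4270) - 16887*(-1/38648) = -26162*(-1/4270) + 16887/38648 = 13081/2135 + 16887/38648 = 541608233/82513480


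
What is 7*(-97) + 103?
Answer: -576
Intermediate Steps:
7*(-97) + 103 = -679 + 103 = -576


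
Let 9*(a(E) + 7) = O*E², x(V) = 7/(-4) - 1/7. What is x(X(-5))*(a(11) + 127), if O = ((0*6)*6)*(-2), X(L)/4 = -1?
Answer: -1590/7 ≈ -227.14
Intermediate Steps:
X(L) = -4 (X(L) = 4*(-1) = -4)
x(V) = -53/28 (x(V) = 7*(-¼) - 1*⅐ = -7/4 - ⅐ = -53/28)
O = 0 (O = (0*6)*(-2) = 0*(-2) = 0)
a(E) = -7 (a(E) = -7 + (0*E²)/9 = -7 + (⅑)*0 = -7 + 0 = -7)
x(X(-5))*(a(11) + 127) = -53*(-7 + 127)/28 = -53/28*120 = -1590/7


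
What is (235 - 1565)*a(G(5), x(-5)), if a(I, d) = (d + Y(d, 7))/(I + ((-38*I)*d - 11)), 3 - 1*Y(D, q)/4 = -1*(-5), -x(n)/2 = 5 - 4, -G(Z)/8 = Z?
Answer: -13300/3091 ≈ -4.3028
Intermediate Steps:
G(Z) = -8*Z
x(n) = -2 (x(n) = -2*(5 - 4) = -2*1 = -2)
Y(D, q) = -8 (Y(D, q) = 12 - (-4)*(-5) = 12 - 4*5 = 12 - 20 = -8)
a(I, d) = (-8 + d)/(-11 + I - 38*I*d) (a(I, d) = (d - 8)/(I + ((-38*I)*d - 11)) = (-8 + d)/(I + (-38*I*d - 11)) = (-8 + d)/(I + (-11 - 38*I*d)) = (-8 + d)/(-11 + I - 38*I*d))
(235 - 1565)*a(G(5), x(-5)) = (235 - 1565)*((8 - 1*(-2))/(11 - (-8)*5 + 38*(-8*5)*(-2))) = -1330*(8 + 2)/(11 - 1*(-40) + 38*(-40)*(-2)) = -1330*10/(11 + 40 + 3040) = -1330*10/3091 = -13300/3091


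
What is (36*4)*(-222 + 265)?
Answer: 6192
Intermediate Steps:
(36*4)*(-222 + 265) = 144*43 = 6192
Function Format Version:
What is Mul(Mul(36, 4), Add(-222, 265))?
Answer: 6192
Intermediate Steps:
Mul(Mul(36, 4), Add(-222, 265)) = Mul(144, 43) = 6192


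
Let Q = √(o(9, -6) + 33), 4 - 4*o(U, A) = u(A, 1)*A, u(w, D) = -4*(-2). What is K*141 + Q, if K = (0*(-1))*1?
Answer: √46 ≈ 6.7823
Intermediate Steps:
u(w, D) = 8
o(U, A) = 1 - 2*A
K = 0 (K = 0*1 = 0)
Q = √46 (Q = √((1 - 2*(-6)) + 33) = √((1 + 12) + 33) = √(13 + 33) = √46 ≈ 6.7823)
K*141 + Q = 0*141 + √46 = 0 + √46 = √46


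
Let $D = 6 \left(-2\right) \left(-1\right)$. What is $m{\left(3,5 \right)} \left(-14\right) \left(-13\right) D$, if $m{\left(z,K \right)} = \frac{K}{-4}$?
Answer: $-2730$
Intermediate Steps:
$m{\left(z,K \right)} = - \frac{K}{4}$ ($m{\left(z,K \right)} = K \left(- \frac{1}{4}\right) = - \frac{K}{4}$)
$D = 12$ ($D = \left(-12\right) \left(-1\right) = 12$)
$m{\left(3,5 \right)} \left(-14\right) \left(-13\right) D = \left(- \frac{1}{4}\right) 5 \left(-14\right) \left(-13\right) 12 = - \frac{5 \cdot 182 \cdot 12}{4} = \left(- \frac{5}{4}\right) 2184 = -2730$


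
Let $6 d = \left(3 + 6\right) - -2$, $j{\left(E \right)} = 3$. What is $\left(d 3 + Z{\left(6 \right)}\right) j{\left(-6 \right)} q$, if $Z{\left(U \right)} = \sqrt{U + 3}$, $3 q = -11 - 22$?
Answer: $- \frac{561}{2} \approx -280.5$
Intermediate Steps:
$d = \frac{11}{6}$ ($d = \frac{\left(3 + 6\right) - -2}{6} = \frac{9 + 2}{6} = \frac{1}{6} \cdot 11 = \frac{11}{6} \approx 1.8333$)
$q = -11$ ($q = \frac{-11 - 22}{3} = \frac{1}{3} \left(-33\right) = -11$)
$Z{\left(U \right)} = \sqrt{3 + U}$
$\left(d 3 + Z{\left(6 \right)}\right) j{\left(-6 \right)} q = \left(\frac{11}{6} \cdot 3 + \sqrt{3 + 6}\right) 3 \left(-11\right) = \left(\frac{11}{2} + \sqrt{9}\right) 3 \left(-11\right) = \left(\frac{11}{2} + 3\right) 3 \left(-11\right) = \frac{17}{2} \cdot 3 \left(-11\right) = \frac{51}{2} \left(-11\right) = - \frac{561}{2}$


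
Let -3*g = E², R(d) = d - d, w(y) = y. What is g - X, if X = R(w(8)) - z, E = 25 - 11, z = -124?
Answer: -568/3 ≈ -189.33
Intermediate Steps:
R(d) = 0
E = 14
X = 124 (X = 0 - 1*(-124) = 0 + 124 = 124)
g = -196/3 (g = -⅓*14² = -⅓*196 = -196/3 ≈ -65.333)
g - X = -196/3 - 1*124 = -196/3 - 124 = -568/3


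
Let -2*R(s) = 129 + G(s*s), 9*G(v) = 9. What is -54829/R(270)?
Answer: 54829/65 ≈ 843.52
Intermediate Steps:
G(v) = 1 (G(v) = (⅑)*9 = 1)
R(s) = -65 (R(s) = -(129 + 1)/2 = -½*130 = -65)
-54829/R(270) = -54829/(-65) = -54829*(-1/65) = 54829/65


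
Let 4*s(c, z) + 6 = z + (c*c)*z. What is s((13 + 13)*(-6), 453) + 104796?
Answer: 11443839/4 ≈ 2.8610e+6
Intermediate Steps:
s(c, z) = -3/2 + z/4 + z*c²/4 (s(c, z) = -3/2 + (z + (c*c)*z)/4 = -3/2 + (z + c²*z)/4 = -3/2 + (z + z*c²)/4 = -3/2 + (z/4 + z*c²/4) = -3/2 + z/4 + z*c²/4)
s((13 + 13)*(-6), 453) + 104796 = (-3/2 + (¼)*453 + (¼)*453*((13 + 13)*(-6))²) + 104796 = (-3/2 + 453/4 + (¼)*453*(26*(-6))²) + 104796 = (-3/2 + 453/4 + (¼)*453*(-156)²) + 104796 = (-3/2 + 453/4 + (¼)*453*24336) + 104796 = (-3/2 + 453/4 + 2756052) + 104796 = 11024655/4 + 104796 = 11443839/4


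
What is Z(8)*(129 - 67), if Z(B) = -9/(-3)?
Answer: 186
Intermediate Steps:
Z(B) = 3 (Z(B) = -9*(-⅓) = 3)
Z(8)*(129 - 67) = 3*(129 - 67) = 3*62 = 186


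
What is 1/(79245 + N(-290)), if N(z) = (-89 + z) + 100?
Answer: 1/78966 ≈ 1.2664e-5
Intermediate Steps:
N(z) = 11 + z
1/(79245 + N(-290)) = 1/(79245 + (11 - 290)) = 1/(79245 - 279) = 1/78966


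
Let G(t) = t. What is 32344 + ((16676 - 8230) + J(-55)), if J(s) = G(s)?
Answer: 40735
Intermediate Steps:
J(s) = s
32344 + ((16676 - 8230) + J(-55)) = 32344 + ((16676 - 8230) - 55) = 32344 + (8446 - 55) = 32344 + 8391 = 40735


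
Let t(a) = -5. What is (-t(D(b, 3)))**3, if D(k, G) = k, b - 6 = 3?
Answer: 125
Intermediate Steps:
b = 9 (b = 6 + 3 = 9)
(-t(D(b, 3)))**3 = (-1*(-5))**3 = 5**3 = 125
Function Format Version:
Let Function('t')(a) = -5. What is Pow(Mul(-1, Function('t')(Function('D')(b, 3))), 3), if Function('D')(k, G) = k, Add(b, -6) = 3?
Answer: 125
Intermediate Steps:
b = 9 (b = Add(6, 3) = 9)
Pow(Mul(-1, Function('t')(Function('D')(b, 3))), 3) = Pow(Mul(-1, -5), 3) = Pow(5, 3) = 125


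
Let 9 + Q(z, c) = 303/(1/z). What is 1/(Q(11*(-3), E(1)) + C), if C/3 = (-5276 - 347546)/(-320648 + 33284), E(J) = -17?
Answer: -47894/479146741 ≈ -9.9957e-5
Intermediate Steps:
Q(z, c) = -9 + 303*z (Q(z, c) = -9 + 303/(1/z) = -9 + 303*z)
C = 176411/47894 (C = 3*((-5276 - 347546)/(-320648 + 33284)) = 3*(-352822/(-287364)) = 3*(-352822*(-1/287364)) = 3*(176411/143682) = 176411/47894 ≈ 3.6834)
1/(Q(11*(-3), E(1)) + C) = 1/((-9 + 303*(11*(-3))) + 176411/47894) = 1/((-9 + 303*(-33)) + 176411/47894) = 1/((-9 - 9999) + 176411/47894) = 1/(-10008 + 176411/47894) = 1/(-479146741/47894) = -47894/479146741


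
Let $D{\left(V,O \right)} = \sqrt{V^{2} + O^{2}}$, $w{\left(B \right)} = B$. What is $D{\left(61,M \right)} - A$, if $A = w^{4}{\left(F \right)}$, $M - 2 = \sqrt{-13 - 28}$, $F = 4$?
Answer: $-256 + 2 \sqrt{921 + i \sqrt{41}} \approx -195.3 + 0.21099 i$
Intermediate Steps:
$M = 2 + i \sqrt{41}$ ($M = 2 + \sqrt{-13 - 28} = 2 + \sqrt{-41} = 2 + i \sqrt{41} \approx 2.0 + 6.4031 i$)
$D{\left(V,O \right)} = \sqrt{O^{2} + V^{2}}$
$A = 256$ ($A = 4^{4} = 256$)
$D{\left(61,M \right)} - A = \sqrt{\left(2 + i \sqrt{41}\right)^{2} + 61^{2}} - 256 = \sqrt{\left(2 + i \sqrt{41}\right)^{2} + 3721} - 256 = \sqrt{3721 + \left(2 + i \sqrt{41}\right)^{2}} - 256 = -256 + \sqrt{3721 + \left(2 + i \sqrt{41}\right)^{2}}$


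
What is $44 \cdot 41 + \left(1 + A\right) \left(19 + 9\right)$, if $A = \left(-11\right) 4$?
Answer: $600$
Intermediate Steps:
$A = -44$
$44 \cdot 41 + \left(1 + A\right) \left(19 + 9\right) = 44 \cdot 41 + \left(1 - 44\right) \left(19 + 9\right) = 1804 - 1204 = 600$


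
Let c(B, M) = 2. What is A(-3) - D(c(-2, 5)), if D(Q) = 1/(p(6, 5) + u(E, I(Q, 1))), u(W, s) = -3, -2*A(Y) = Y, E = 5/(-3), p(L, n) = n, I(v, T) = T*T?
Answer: 1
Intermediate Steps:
I(v, T) = T²
E = -5/3 (E = 5*(-⅓) = -5/3 ≈ -1.6667)
A(Y) = -Y/2
D(Q) = ½ (D(Q) = 1/(5 - 3) = 1/2 = ½)
A(-3) - D(c(-2, 5)) = -½*(-3) - 1*½ = 3/2 - ½ = 1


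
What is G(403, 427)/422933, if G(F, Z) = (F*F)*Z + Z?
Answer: 9907010/60419 ≈ 163.97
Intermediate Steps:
G(F, Z) = Z + Z*F² (G(F, Z) = F²*Z + Z = Z*F² + Z = Z + Z*F²)
G(403, 427)/422933 = (427*(1 + 403²))/422933 = (427*(1 + 162409))*(1/422933) = (427*162410)*(1/422933) = 69349070*(1/422933) = 9907010/60419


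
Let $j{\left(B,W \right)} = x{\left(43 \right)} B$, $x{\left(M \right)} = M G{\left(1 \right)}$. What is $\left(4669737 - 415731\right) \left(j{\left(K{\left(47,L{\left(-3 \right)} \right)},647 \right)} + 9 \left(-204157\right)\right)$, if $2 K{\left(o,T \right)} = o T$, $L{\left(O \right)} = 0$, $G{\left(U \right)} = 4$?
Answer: $-7816365926478$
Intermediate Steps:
$x{\left(M \right)} = 4 M$ ($x{\left(M \right)} = M 4 = 4 M$)
$K{\left(o,T \right)} = \frac{T o}{2}$ ($K{\left(o,T \right)} = \frac{o T}{2} = \frac{T o}{2}$)
$j{\left(B,W \right)} = 172 B$ ($j{\left(B,W \right)} = 4 \cdot 43 B = 172 B$)
$\left(4669737 - 415731\right) \left(j{\left(K{\left(47,L{\left(-3 \right)} \right)},647 \right)} + 9 \left(-204157\right)\right) = \left(4669737 - 415731\right) \left(172 \cdot \frac{1}{2} \cdot 0 \cdot 47 + 9 \left(-204157\right)\right) = 4254006 \left(172 \cdot 0 - 1837413\right) = 4254006 \left(0 - 1837413\right) = 4254006 \left(-1837413\right) = -7816365926478$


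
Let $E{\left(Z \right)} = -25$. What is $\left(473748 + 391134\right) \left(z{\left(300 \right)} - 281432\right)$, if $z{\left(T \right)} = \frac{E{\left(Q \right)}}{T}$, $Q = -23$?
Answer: $- \frac{486811086195}{2} \approx -2.4341 \cdot 10^{11}$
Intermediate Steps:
$z{\left(T \right)} = - \frac{25}{T}$
$\left(473748 + 391134\right) \left(z{\left(300 \right)} - 281432\right) = \left(473748 + 391134\right) \left(- \frac{25}{300} - 281432\right) = 864882 \left(\left(-25\right) \frac{1}{300} - 281432\right) = 864882 \left(- \frac{1}{12} - 281432\right) = 864882 \left(- \frac{3377185}{12}\right) = - \frac{486811086195}{2}$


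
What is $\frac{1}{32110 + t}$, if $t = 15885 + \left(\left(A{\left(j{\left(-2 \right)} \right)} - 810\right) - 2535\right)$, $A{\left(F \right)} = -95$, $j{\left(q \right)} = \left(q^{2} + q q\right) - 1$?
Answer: $\frac{1}{44555} \approx 2.2444 \cdot 10^{-5}$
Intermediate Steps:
$j{\left(q \right)} = -1 + 2 q^{2}$ ($j{\left(q \right)} = \left(q^{2} + q^{2}\right) - 1 = 2 q^{2} - 1 = -1 + 2 q^{2}$)
$t = 12445$ ($t = 15885 - 3440 = 12445$)
$\frac{1}{32110 + t} = \frac{1}{32110 + 12445} = \frac{1}{44555}$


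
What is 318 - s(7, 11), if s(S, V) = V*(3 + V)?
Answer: 164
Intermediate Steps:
318 - s(7, 11) = 318 - 11*(3 + 11) = 318 - 11*14 = 318 - 1*154 = 318 - 154 = 164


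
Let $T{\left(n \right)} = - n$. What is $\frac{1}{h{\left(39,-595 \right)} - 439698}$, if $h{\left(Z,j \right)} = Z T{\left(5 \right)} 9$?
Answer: $- \frac{1}{441453} \approx -2.2652 \cdot 10^{-6}$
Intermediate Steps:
$h{\left(Z,j \right)} = - 45 Z$ ($h{\left(Z,j \right)} = Z \left(\left(-1\right) 5\right) 9 = Z \left(-5\right) 9 = - 5 Z 9 = - 45 Z$)
$\frac{1}{h{\left(39,-595 \right)} - 439698} = \frac{1}{\left(-45\right) 39 - 439698} = \frac{1}{-1755 - 439698} = \frac{1}{-441453} = - \frac{1}{441453}$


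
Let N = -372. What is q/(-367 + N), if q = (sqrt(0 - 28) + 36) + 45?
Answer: -81/739 - 2*I*sqrt(7)/739 ≈ -0.10961 - 0.0071604*I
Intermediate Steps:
q = 81 + 2*I*sqrt(7) (q = (sqrt(-28) + 36) + 45 = (2*I*sqrt(7) + 36) + 45 = (36 + 2*I*sqrt(7)) + 45 = 81 + 2*I*sqrt(7) ≈ 81.0 + 5.2915*I)
q/(-367 + N) = (81 + 2*I*sqrt(7))/(-367 - 372) = (81 + 2*I*sqrt(7))/(-739) = -(81 + 2*I*sqrt(7))/739 = -81/739 - 2*I*sqrt(7)/739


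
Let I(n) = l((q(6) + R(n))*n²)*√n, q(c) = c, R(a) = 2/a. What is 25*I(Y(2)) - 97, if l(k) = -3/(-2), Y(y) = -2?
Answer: -97 + 75*I*√2/2 ≈ -97.0 + 53.033*I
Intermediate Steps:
l(k) = 3/2 (l(k) = -3*(-½) = 3/2)
I(n) = 3*√n/2
25*I(Y(2)) - 97 = 25*(3*√(-2)/2) - 97 = 25*(3*(I*√2)/2) - 97 = 25*(3*I*√2/2) - 97 = 75*I*√2/2 - 97 = -97 + 75*I*√2/2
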